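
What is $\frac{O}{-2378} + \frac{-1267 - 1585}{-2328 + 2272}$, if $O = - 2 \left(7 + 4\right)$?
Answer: $\frac{847911}{16646} \approx 50.938$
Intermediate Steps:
$O = -22$ ($O = \left(-2\right) 11 = -22$)
$\frac{O}{-2378} + \frac{-1267 - 1585}{-2328 + 2272} = - \frac{22}{-2378} + \frac{-1267 - 1585}{-2328 + 2272} = \left(-22\right) \left(- \frac{1}{2378}\right) - \frac{2852}{-56} = \frac{11}{1189} - - \frac{713}{14} = \frac{11}{1189} + \frac{713}{14} = \frac{847911}{16646}$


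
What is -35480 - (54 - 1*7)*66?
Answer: -38582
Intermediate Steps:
-35480 - (54 - 1*7)*66 = -35480 - (54 - 7)*66 = -35480 - 47*66 = -35480 - 1*3102 = -35480 - 3102 = -38582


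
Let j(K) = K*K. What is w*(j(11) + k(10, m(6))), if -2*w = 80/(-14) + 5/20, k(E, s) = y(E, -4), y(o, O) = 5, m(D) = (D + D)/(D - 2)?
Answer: 1377/4 ≈ 344.25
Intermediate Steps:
m(D) = 2*D/(-2 + D) (m(D) = (2*D)/(-2 + D) = 2*D/(-2 + D))
j(K) = K²
k(E, s) = 5
w = 153/56 (w = -(80/(-14) + 5/20)/2 = -(80*(-1/14) + 5*(1/20))/2 = -(-40/7 + ¼)/2 = -½*(-153/28) = 153/56 ≈ 2.7321)
w*(j(11) + k(10, m(6))) = 153*(11² + 5)/56 = 153*(121 + 5)/56 = (153/56)*126 = 1377/4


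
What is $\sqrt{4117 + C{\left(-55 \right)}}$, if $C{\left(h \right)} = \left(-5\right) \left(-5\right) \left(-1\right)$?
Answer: $2 \sqrt{1023} \approx 63.969$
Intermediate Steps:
$C{\left(h \right)} = -25$ ($C{\left(h \right)} = 25 \left(-1\right) = -25$)
$\sqrt{4117 + C{\left(-55 \right)}} = \sqrt{4117 - 25} = \sqrt{4092} = 2 \sqrt{1023}$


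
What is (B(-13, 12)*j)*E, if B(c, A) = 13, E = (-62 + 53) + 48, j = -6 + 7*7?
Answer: 21801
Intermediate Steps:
j = 43 (j = -6 + 49 = 43)
E = 39 (E = -9 + 48 = 39)
(B(-13, 12)*j)*E = (13*43)*39 = 559*39 = 21801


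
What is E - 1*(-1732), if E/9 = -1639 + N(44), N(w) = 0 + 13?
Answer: -12902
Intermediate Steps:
N(w) = 13
E = -14634 (E = 9*(-1639 + 13) = 9*(-1626) = -14634)
E - 1*(-1732) = -14634 - 1*(-1732) = -14634 + 1732 = -12902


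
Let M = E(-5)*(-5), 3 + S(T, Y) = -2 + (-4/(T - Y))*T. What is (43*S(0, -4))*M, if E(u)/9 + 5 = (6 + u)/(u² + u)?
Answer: -191565/4 ≈ -47891.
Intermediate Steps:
E(u) = -45 + 9*(6 + u)/(u + u²) (E(u) = -45 + 9*((6 + u)/(u² + u)) = -45 + 9*((6 + u)/(u + u²)) = -45 + 9*(6 + u)/(u + u²))
S(T, Y) = -5 - 4*T/(T - Y) (S(T, Y) = -3 + (-2 + (-4/(T - Y))*T) = -3 + (-2 - 4*T/(T - Y)) = -5 - 4*T/(T - Y))
M = 891/4 (M = (9*(6 - 5*(-5)² - 4*(-5))/(-5*(1 - 5)))*(-5) = (9*(-⅕)*(6 - 5*25 + 20)/(-4))*(-5) = (9*(-⅕)*(-¼)*(6 - 125 + 20))*(-5) = (9*(-⅕)*(-¼)*(-99))*(-5) = -891/20*(-5) = 891/4 ≈ 222.75)
(43*S(0, -4))*M = (43*((-9*0 + 5*(-4))/(0 - 1*(-4))))*(891/4) = (43*((0 - 20)/(0 + 4)))*(891/4) = (43*(-20/4))*(891/4) = (43*((¼)*(-20)))*(891/4) = (43*(-5))*(891/4) = -215*891/4 = -191565/4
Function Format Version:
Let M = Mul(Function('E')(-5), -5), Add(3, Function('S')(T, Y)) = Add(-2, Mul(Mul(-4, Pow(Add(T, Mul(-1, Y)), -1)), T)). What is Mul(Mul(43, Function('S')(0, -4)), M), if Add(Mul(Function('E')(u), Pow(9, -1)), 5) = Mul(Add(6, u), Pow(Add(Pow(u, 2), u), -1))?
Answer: Rational(-191565, 4) ≈ -47891.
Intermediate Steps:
Function('E')(u) = Add(-45, Mul(9, Pow(Add(u, Pow(u, 2)), -1), Add(6, u))) (Function('E')(u) = Add(-45, Mul(9, Mul(Add(6, u), Pow(Add(Pow(u, 2), u), -1)))) = Add(-45, Mul(9, Mul(Add(6, u), Pow(Add(u, Pow(u, 2)), -1)))) = Add(-45, Mul(9, Mul(Pow(Add(u, Pow(u, 2)), -1), Add(6, u)))) = Add(-45, Mul(9, Pow(Add(u, Pow(u, 2)), -1), Add(6, u))))
Function('S')(T, Y) = Add(-5, Mul(-4, T, Pow(Add(T, Mul(-1, Y)), -1))) (Function('S')(T, Y) = Add(-3, Add(-2, Mul(Mul(-4, Pow(Add(T, Mul(-1, Y)), -1)), T))) = Add(-3, Add(-2, Mul(-4, T, Pow(Add(T, Mul(-1, Y)), -1)))) = Add(-5, Mul(-4, T, Pow(Add(T, Mul(-1, Y)), -1))))
M = Rational(891, 4) (M = Mul(Mul(9, Pow(-5, -1), Pow(Add(1, -5), -1), Add(6, Mul(-5, Pow(-5, 2)), Mul(-4, -5))), -5) = Mul(Mul(9, Rational(-1, 5), Pow(-4, -1), Add(6, Mul(-5, 25), 20)), -5) = Mul(Mul(9, Rational(-1, 5), Rational(-1, 4), Add(6, -125, 20)), -5) = Mul(Mul(9, Rational(-1, 5), Rational(-1, 4), -99), -5) = Mul(Rational(-891, 20), -5) = Rational(891, 4) ≈ 222.75)
Mul(Mul(43, Function('S')(0, -4)), M) = Mul(Mul(43, Mul(Pow(Add(0, Mul(-1, -4)), -1), Add(Mul(-9, 0), Mul(5, -4)))), Rational(891, 4)) = Mul(Mul(43, Mul(Pow(Add(0, 4), -1), Add(0, -20))), Rational(891, 4)) = Mul(Mul(43, Mul(Pow(4, -1), -20)), Rational(891, 4)) = Mul(Mul(43, Mul(Rational(1, 4), -20)), Rational(891, 4)) = Mul(Mul(43, -5), Rational(891, 4)) = Mul(-215, Rational(891, 4)) = Rational(-191565, 4)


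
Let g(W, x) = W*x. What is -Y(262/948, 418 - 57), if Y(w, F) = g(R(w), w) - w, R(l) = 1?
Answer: 0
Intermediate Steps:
Y(w, F) = 0 (Y(w, F) = 1*w - w = w - w = 0)
-Y(262/948, 418 - 57) = -1*0 = 0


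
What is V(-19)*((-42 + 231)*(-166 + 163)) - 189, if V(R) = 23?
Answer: -13230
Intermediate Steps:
V(-19)*((-42 + 231)*(-166 + 163)) - 189 = 23*((-42 + 231)*(-166 + 163)) - 189 = 23*(189*(-3)) - 189 = 23*(-567) - 189 = -13041 - 189 = -13230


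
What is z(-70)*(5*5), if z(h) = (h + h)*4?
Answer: -14000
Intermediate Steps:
z(h) = 8*h (z(h) = (2*h)*4 = 8*h)
z(-70)*(5*5) = (8*(-70))*(5*5) = -560*25 = -14000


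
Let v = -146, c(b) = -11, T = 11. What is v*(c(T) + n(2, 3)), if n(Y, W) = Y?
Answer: 1314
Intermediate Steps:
v*(c(T) + n(2, 3)) = -146*(-11 + 2) = -146*(-9) = 1314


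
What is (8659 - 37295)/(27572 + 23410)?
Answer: -14318/25491 ≈ -0.56169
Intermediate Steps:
(8659 - 37295)/(27572 + 23410) = -28636/50982 = -28636*1/50982 = -14318/25491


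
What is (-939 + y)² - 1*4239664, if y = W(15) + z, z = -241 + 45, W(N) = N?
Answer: -2985264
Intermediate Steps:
z = -196
y = -181 (y = 15 - 196 = -181)
(-939 + y)² - 1*4239664 = (-939 - 181)² - 1*4239664 = (-1120)² - 4239664 = 1254400 - 4239664 = -2985264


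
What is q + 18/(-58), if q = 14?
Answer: 397/29 ≈ 13.690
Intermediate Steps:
q + 18/(-58) = 14 + 18/(-58) = 14 - 1/58*18 = 14 - 9/29 = 397/29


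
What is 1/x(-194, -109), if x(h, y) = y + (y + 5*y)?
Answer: -1/763 ≈ -0.0013106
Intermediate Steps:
x(h, y) = 7*y (x(h, y) = y + 6*y = 7*y)
1/x(-194, -109) = 1/(7*(-109)) = 1/(-763) = -1/763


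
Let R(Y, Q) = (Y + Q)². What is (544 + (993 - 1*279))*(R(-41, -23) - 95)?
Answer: 5033258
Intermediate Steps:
R(Y, Q) = (Q + Y)²
(544 + (993 - 1*279))*(R(-41, -23) - 95) = (544 + (993 - 1*279))*((-23 - 41)² - 95) = (544 + (993 - 279))*((-64)² - 95) = (544 + 714)*(4096 - 95) = 1258*4001 = 5033258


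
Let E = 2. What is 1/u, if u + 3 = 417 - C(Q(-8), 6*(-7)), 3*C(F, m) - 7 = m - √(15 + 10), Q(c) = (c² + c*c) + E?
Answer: 3/1282 ≈ 0.0023401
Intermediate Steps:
Q(c) = 2 + 2*c² (Q(c) = (c² + c*c) + 2 = (c² + c²) + 2 = 2*c² + 2 = 2 + 2*c²)
C(F, m) = ⅔ + m/3 (C(F, m) = 7/3 + (m - √(15 + 10))/3 = 7/3 + (m - √25)/3 = 7/3 + (m - 1*5)/3 = 7/3 + (m - 5)/3 = 7/3 + (-5 + m)/3 = 7/3 + (-5/3 + m/3) = ⅔ + m/3)
u = 1282/3 (u = -3 + (417 - (⅔ + (6*(-7))/3)) = -3 + (417 - (⅔ + (⅓)*(-42))) = -3 + (417 - (⅔ - 14)) = -3 + (417 - 1*(-40/3)) = -3 + (417 + 40/3) = -3 + 1291/3 = 1282/3 ≈ 427.33)
1/u = 1/(1282/3) = 3/1282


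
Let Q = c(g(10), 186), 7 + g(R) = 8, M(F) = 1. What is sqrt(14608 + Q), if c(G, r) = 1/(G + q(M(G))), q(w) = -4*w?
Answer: sqrt(131469)/3 ≈ 120.86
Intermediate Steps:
g(R) = 1 (g(R) = -7 + 8 = 1)
c(G, r) = 1/(-4 + G) (c(G, r) = 1/(G - 4*1) = 1/(G - 4) = 1/(-4 + G))
Q = -1/3 (Q = 1/(-4 + 1) = 1/(-3) = -1/3 ≈ -0.33333)
sqrt(14608 + Q) = sqrt(14608 - 1/3) = sqrt(43823/3) = sqrt(131469)/3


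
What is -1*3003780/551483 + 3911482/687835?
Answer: 91010811506/379329309305 ≈ 0.23993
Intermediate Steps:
-1*3003780/551483 + 3911482/687835 = -3003780*1/551483 + 3911482*(1/687835) = -3003780/551483 + 3911482/687835 = 91010811506/379329309305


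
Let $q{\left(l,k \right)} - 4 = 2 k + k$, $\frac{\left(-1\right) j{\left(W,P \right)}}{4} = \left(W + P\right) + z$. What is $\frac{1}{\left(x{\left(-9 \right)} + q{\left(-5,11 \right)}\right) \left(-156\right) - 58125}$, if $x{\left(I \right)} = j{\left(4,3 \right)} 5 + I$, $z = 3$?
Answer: $- \frac{1}{31293} \approx -3.1956 \cdot 10^{-5}$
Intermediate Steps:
$j{\left(W,P \right)} = -12 - 4 P - 4 W$ ($j{\left(W,P \right)} = - 4 \left(\left(W + P\right) + 3\right) = - 4 \left(\left(P + W\right) + 3\right) = - 4 \left(3 + P + W\right) = -12 - 4 P - 4 W$)
$q{\left(l,k \right)} = 4 + 3 k$ ($q{\left(l,k \right)} = 4 + \left(2 k + k\right) = 4 + 3 k$)
$x{\left(I \right)} = -200 + I$ ($x{\left(I \right)} = \left(-12 - 12 - 16\right) 5 + I = \left(-40\right) 5 + I = -200 + I$)
$\frac{1}{\left(x{\left(-9 \right)} + q{\left(-5,11 \right)}\right) \left(-156\right) - 58125} = \frac{1}{\left(\left(-200 - 9\right) + \left(4 + 3 \cdot 11\right)\right) \left(-156\right) - 58125} = \frac{1}{\left(-209 + \left(4 + 33\right)\right) \left(-156\right) - 58125} = \frac{1}{\left(-209 + 37\right) \left(-156\right) - 58125} = \frac{1}{\left(-172\right) \left(-156\right) - 58125} = \frac{1}{26832 - 58125} = \frac{1}{-31293} = - \frac{1}{31293}$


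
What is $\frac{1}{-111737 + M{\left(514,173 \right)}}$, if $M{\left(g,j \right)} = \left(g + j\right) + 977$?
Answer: $- \frac{1}{110073} \approx -9.0849 \cdot 10^{-6}$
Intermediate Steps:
$M{\left(g,j \right)} = 977 + g + j$
$\frac{1}{-111737 + M{\left(514,173 \right)}} = \frac{1}{-111737 + \left(977 + 514 + 173\right)} = \frac{1}{-111737 + 1664} = \frac{1}{-110073} = - \frac{1}{110073}$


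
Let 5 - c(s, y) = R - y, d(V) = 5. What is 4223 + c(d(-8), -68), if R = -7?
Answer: 4167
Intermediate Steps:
c(s, y) = 12 + y (c(s, y) = 5 - (-7 - y) = 5 + (7 + y) = 12 + y)
4223 + c(d(-8), -68) = 4223 + (12 - 68) = 4223 - 56 = 4167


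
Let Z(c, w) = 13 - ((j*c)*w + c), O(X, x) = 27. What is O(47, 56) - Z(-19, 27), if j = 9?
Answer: -4622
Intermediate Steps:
Z(c, w) = 13 - c - 9*c*w (Z(c, w) = 13 - ((9*c)*w + c) = 13 - (9*c*w + c) = 13 - (c + 9*c*w) = 13 + (-c - 9*c*w) = 13 - c - 9*c*w)
O(47, 56) - Z(-19, 27) = 27 - (13 - 1*(-19) - 9*(-19)*27) = 27 - (13 + 19 + 4617) = 27 - 1*4649 = 27 - 4649 = -4622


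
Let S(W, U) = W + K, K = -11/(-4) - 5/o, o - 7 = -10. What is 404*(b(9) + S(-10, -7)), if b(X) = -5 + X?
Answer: -1919/3 ≈ -639.67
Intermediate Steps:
o = -3 (o = 7 - 10 = -3)
K = 53/12 (K = -11/(-4) - 5/(-3) = -11*(-¼) - 5*(-⅓) = 11/4 + 5/3 = 53/12 ≈ 4.4167)
S(W, U) = 53/12 + W (S(W, U) = W + 53/12 = 53/12 + W)
404*(b(9) + S(-10, -7)) = 404*((-5 + 9) + (53/12 - 10)) = 404*(4 - 67/12) = 404*(-19/12) = -1919/3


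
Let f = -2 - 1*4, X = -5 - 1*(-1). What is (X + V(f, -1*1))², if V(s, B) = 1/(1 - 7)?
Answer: 625/36 ≈ 17.361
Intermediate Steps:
X = -4 (X = -5 + 1 = -4)
f = -6 (f = -2 - 4 = -6)
V(s, B) = -⅙ (V(s, B) = 1/(-6) = -⅙)
(X + V(f, -1*1))² = (-4 - ⅙)² = (-25/6)² = 625/36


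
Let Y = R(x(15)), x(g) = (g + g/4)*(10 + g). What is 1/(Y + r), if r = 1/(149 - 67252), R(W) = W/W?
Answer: 67103/67102 ≈ 1.0000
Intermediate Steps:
x(g) = 5*g*(10 + g)/4 (x(g) = (g + g*(¼))*(10 + g) = (g + g/4)*(10 + g) = (5*g/4)*(10 + g) = 5*g*(10 + g)/4)
R(W) = 1
Y = 1
r = -1/67103 (r = 1/(-67103) = -1/67103 ≈ -1.4902e-5)
1/(Y + r) = 1/(1 - 1/67103) = 1/(67102/67103) = 67103/67102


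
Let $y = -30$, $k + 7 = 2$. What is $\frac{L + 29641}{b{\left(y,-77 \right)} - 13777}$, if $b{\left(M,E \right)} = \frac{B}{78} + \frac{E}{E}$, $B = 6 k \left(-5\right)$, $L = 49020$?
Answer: $- \frac{1022593}{179063} \approx -5.7108$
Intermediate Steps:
$k = -5$ ($k = -7 + 2 = -5$)
$B = 150$ ($B = 6 \left(-5\right) \left(-5\right) = \left(-30\right) \left(-5\right) = 150$)
$b{\left(M,E \right)} = \frac{38}{13}$ ($b{\left(M,E \right)} = \frac{150}{78} + \frac{E}{E} = 150 \cdot \frac{1}{78} + 1 = \frac{25}{13} + 1 = \frac{38}{13}$)
$\frac{L + 29641}{b{\left(y,-77 \right)} - 13777} = \frac{49020 + 29641}{\frac{38}{13} - 13777} = \frac{78661}{- \frac{179063}{13}} = 78661 \left(- \frac{13}{179063}\right) = - \frac{1022593}{179063}$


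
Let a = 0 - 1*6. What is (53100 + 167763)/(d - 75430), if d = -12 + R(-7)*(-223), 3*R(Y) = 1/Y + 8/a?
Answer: -13914369/4745933 ≈ -2.9319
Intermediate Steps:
a = -6 (a = 0 - 6 = -6)
R(Y) = -4/9 + 1/(3*Y) (R(Y) = (1/Y + 8/(-6))/3 = (1/Y + 8*(-1/6))/3 = (1/Y - 4/3)/3 = (-4/3 + 1/Y)/3 = -4/9 + 1/(3*Y))
d = 6157/63 (d = -12 + ((1/9)*(3 - 4*(-7))/(-7))*(-223) = -12 + ((1/9)*(-1/7)*(3 + 28))*(-223) = -12 + ((1/9)*(-1/7)*31)*(-223) = -12 - 31/63*(-223) = -12 + 6913/63 = 6157/63 ≈ 97.730)
(53100 + 167763)/(d - 75430) = (53100 + 167763)/(6157/63 - 75430) = 220863/(-4745933/63) = 220863*(-63/4745933) = -13914369/4745933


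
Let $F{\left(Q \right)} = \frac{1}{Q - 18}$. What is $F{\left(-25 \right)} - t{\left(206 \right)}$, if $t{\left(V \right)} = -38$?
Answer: $\frac{1633}{43} \approx 37.977$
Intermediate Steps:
$F{\left(Q \right)} = \frac{1}{-18 + Q}$ ($F{\left(Q \right)} = \frac{1}{Q - 18} = \frac{1}{-18 + Q}$)
$F{\left(-25 \right)} - t{\left(206 \right)} = \frac{1}{-18 - 25} - -38 = \frac{1}{-43} + 38 = - \frac{1}{43} + 38 = \frac{1633}{43}$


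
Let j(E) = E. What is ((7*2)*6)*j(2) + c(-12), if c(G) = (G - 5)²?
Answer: 457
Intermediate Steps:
c(G) = (-5 + G)²
((7*2)*6)*j(2) + c(-12) = ((7*2)*6)*2 + (-5 - 12)² = (14*6)*2 + (-17)² = 84*2 + 289 = 168 + 289 = 457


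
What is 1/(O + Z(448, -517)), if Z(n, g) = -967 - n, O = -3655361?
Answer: -1/3656776 ≈ -2.7347e-7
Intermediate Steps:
1/(O + Z(448, -517)) = 1/(-3655361 + (-967 - 1*448)) = 1/(-3655361 + (-967 - 448)) = 1/(-3655361 - 1415) = 1/(-3656776) = -1/3656776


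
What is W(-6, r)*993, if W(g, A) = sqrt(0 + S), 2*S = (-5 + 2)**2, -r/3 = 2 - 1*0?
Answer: 2979*sqrt(2)/2 ≈ 2106.5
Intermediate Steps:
r = -6 (r = -3*(2 - 1*0) = -3*(2 + 0) = -3*2 = -6)
S = 9/2 (S = (-5 + 2)**2/2 = (1/2)*(-3)**2 = (1/2)*9 = 9/2 ≈ 4.5000)
W(g, A) = 3*sqrt(2)/2 (W(g, A) = sqrt(0 + 9/2) = sqrt(9/2) = 3*sqrt(2)/2)
W(-6, r)*993 = (3*sqrt(2)/2)*993 = 2979*sqrt(2)/2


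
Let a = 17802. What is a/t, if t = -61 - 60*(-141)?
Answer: 17802/8399 ≈ 2.1195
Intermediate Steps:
t = 8399 (t = -61 + 8460 = 8399)
a/t = 17802/8399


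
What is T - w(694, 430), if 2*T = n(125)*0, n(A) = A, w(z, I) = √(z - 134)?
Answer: -4*√35 ≈ -23.664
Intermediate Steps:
w(z, I) = √(-134 + z)
T = 0 (T = (125*0)/2 = (½)*0 = 0)
T - w(694, 430) = 0 - √(-134 + 694) = 0 - √560 = 0 - 4*√35 = -4*√35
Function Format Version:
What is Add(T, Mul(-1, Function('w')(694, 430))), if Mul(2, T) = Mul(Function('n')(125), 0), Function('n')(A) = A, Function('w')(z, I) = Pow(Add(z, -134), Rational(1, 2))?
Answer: Mul(-4, Pow(35, Rational(1, 2))) ≈ -23.664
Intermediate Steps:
Function('w')(z, I) = Pow(Add(-134, z), Rational(1, 2))
T = 0 (T = Mul(Rational(1, 2), Mul(125, 0)) = Mul(Rational(1, 2), 0) = 0)
Add(T, Mul(-1, Function('w')(694, 430))) = Add(0, Mul(-1, Pow(Add(-134, 694), Rational(1, 2)))) = Add(0, Mul(-1, Pow(560, Rational(1, 2)))) = Add(0, Mul(-1, Mul(4, Pow(35, Rational(1, 2))))) = Add(0, Mul(-4, Pow(35, Rational(1, 2)))) = Mul(-4, Pow(35, Rational(1, 2)))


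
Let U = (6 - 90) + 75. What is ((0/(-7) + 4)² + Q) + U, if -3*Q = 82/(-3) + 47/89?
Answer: 12764/801 ≈ 15.935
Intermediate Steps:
Q = 7157/801 (Q = -(82/(-3) + 47/89)/3 = -(82*(-⅓) + 47*(1/89))/3 = -(-82/3 + 47/89)/3 = -⅓*(-7157/267) = 7157/801 ≈ 8.9351)
U = -9 (U = -84 + 75 = -9)
((0/(-7) + 4)² + Q) + U = ((0/(-7) + 4)² + 7157/801) - 9 = ((0*(-⅐) + 4)² + 7157/801) - 9 = ((0 + 4)² + 7157/801) - 9 = (4² + 7157/801) - 9 = (16 + 7157/801) - 9 = 19973/801 - 9 = 12764/801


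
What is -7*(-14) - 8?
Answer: 90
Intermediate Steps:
-7*(-14) - 8 = 98 - 8 = 90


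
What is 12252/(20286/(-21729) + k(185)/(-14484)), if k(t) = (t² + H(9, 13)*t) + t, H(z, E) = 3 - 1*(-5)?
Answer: -642664031112/178946039 ≈ -3591.4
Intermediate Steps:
H(z, E) = 8 (H(z, E) = 3 + 5 = 8)
k(t) = t² + 9*t (k(t) = (t² + 8*t) + t = t² + 9*t)
12252/(20286/(-21729) + k(185)/(-14484)) = 12252/(20286/(-21729) + (185*(9 + 185))/(-14484)) = 12252/(20286*(-1/21729) + (185*194)*(-1/14484)) = 12252/(-6762/7243 + 35890*(-1/14484)) = 12252/(-6762/7243 - 17945/7242) = 12252/(-178946039/52453806) = 12252*(-52453806/178946039) = -642664031112/178946039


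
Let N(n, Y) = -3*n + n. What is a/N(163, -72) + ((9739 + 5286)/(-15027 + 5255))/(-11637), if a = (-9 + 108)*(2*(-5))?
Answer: 56292247255/18535832532 ≈ 3.0369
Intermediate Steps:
a = -990 (a = 99*(-10) = -990)
N(n, Y) = -2*n
a/N(163, -72) + ((9739 + 5286)/(-15027 + 5255))/(-11637) = -990/((-2*163)) + ((9739 + 5286)/(-15027 + 5255))/(-11637) = -990/(-326) + (15025/(-9772))*(-1/11637) = -990*(-1/326) + (15025*(-1/9772))*(-1/11637) = 495/163 - 15025/9772*(-1/11637) = 495/163 + 15025/113716764 = 56292247255/18535832532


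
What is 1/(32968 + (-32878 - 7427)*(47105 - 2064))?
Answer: -1/1815344537 ≈ -5.5086e-10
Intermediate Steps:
1/(32968 + (-32878 - 7427)*(47105 - 2064)) = 1/(32968 - 40305*45041) = 1/(32968 - 1815377505) = 1/(-1815344537) = -1/1815344537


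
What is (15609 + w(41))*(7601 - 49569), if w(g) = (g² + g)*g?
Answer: -3618103248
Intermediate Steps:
w(g) = g*(g + g²) (w(g) = (g + g²)*g = g*(g + g²))
(15609 + w(41))*(7601 - 49569) = (15609 + 41²*(1 + 41))*(7601 - 49569) = (15609 + 1681*42)*(-41968) = (15609 + 70602)*(-41968) = 86211*(-41968) = -3618103248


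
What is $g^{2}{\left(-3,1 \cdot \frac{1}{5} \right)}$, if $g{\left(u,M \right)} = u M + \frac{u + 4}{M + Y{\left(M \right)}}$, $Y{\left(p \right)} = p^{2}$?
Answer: $\frac{11449}{900} \approx 12.721$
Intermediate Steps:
$g{\left(u,M \right)} = M u + \frac{4 + u}{M + M^{2}}$ ($g{\left(u,M \right)} = u M + \frac{u + 4}{M + M^{2}} = M u + \frac{4 + u}{M + M^{2}}$)
$g^{2}{\left(-3,1 \cdot \frac{1}{5} \right)} = \left(\frac{4 - 3 - 3 \left(1 \cdot \frac{1}{5}\right)^{2} - 3 \left(1 \cdot \frac{1}{5}\right)^{3}}{1 \cdot \frac{1}{5} \left(1 + 1 \cdot \frac{1}{5}\right)}\right)^{2} = \left(\frac{\frac{1}{\frac{1}{5}} \left(4 - 3 - \frac{3}{25} - \frac{3}{125}\right)}{1 + \frac{1}{5}}\right)^{2} = \left(\frac{5 \left(4 - 3 - \frac{3}{25} - \frac{3}{125}\right)}{\frac{6}{5}}\right)^{2} = \left(5 \cdot \frac{5}{6} \left(4 - 3 - \frac{3}{25} - \frac{3}{125}\right)\right)^{2} = \left(5 \cdot \frac{5}{6} \cdot \frac{107}{125}\right)^{2} = \left(\frac{107}{30}\right)^{2} = \frac{11449}{900}$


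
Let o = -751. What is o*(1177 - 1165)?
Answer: -9012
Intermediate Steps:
o*(1177 - 1165) = -751*(1177 - 1165) = -751*12 = -9012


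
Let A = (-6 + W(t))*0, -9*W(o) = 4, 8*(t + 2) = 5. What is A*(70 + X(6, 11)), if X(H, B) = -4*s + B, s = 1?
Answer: 0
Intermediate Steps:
t = -11/8 (t = -2 + (⅛)*5 = -2 + 5/8 = -11/8 ≈ -1.3750)
W(o) = -4/9 (W(o) = -⅑*4 = -4/9)
A = 0 (A = (-6 - 4/9)*0 = -58/9*0 = 0)
X(H, B) = -4 + B (X(H, B) = -4*1 + B = -4 + B)
A*(70 + X(6, 11)) = 0*(70 + (-4 + 11)) = 0*(70 + 7) = 0*77 = 0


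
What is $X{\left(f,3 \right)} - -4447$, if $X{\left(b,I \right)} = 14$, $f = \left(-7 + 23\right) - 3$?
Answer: $4461$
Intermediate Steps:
$f = 13$ ($f = 16 - 3 = 13$)
$X{\left(f,3 \right)} - -4447 = 14 - -4447 = 14 + 4447 = 4461$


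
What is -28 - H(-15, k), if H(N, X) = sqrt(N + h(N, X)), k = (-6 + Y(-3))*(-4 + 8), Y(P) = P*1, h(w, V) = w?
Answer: -28 - I*sqrt(30) ≈ -28.0 - 5.4772*I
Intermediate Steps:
Y(P) = P
k = -36 (k = (-6 - 3)*(-4 + 8) = -9*4 = -36)
H(N, X) = sqrt(2)*sqrt(N) (H(N, X) = sqrt(N + N) = sqrt(2*N) = sqrt(2)*sqrt(N))
-28 - H(-15, k) = -28 - sqrt(2)*sqrt(-15) = -28 - sqrt(2)*I*sqrt(15) = -28 - I*sqrt(30)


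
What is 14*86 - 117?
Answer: 1087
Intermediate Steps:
14*86 - 117 = 1204 - 117 = 1087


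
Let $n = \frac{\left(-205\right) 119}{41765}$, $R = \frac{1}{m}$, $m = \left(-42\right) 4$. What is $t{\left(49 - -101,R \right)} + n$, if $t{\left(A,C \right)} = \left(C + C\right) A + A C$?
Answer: $- \frac{763087}{233884} \approx -3.2627$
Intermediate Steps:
$m = -168$
$R = - \frac{1}{168}$ ($R = \frac{1}{-168} = - \frac{1}{168} \approx -0.0059524$)
$t{\left(A,C \right)} = 3 A C$ ($t{\left(A,C \right)} = 2 C A + A C = 2 A C + A C = 3 A C$)
$n = - \frac{4879}{8353}$ ($n = \left(-24395\right) \frac{1}{41765} = - \frac{4879}{8353} \approx -0.5841$)
$t{\left(49 - -101,R \right)} + n = 3 \left(49 - -101\right) \left(- \frac{1}{168}\right) - \frac{4879}{8353} = 3 \left(49 + 101\right) \left(- \frac{1}{168}\right) - \frac{4879}{8353} = 3 \cdot 150 \left(- \frac{1}{168}\right) - \frac{4879}{8353} = - \frac{75}{28} - \frac{4879}{8353} = - \frac{763087}{233884}$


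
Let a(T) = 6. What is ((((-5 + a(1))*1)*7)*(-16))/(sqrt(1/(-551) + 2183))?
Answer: -28*sqrt(4602503)/25059 ≈ -2.3971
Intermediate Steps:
((((-5 + a(1))*1)*7)*(-16))/(sqrt(1/(-551) + 2183)) = ((((-5 + 6)*1)*7)*(-16))/(sqrt(1/(-551) + 2183)) = (((1*1)*7)*(-16))/(sqrt(-1/551 + 2183)) = ((1*7)*(-16))/(sqrt(1202832/551)) = (7*(-16))/((12*sqrt(4602503)/551)) = -28*sqrt(4602503)/25059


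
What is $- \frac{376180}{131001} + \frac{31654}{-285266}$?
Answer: $- \frac{2933107093}{983424507} \approx -2.9825$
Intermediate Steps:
$- \frac{376180}{131001} + \frac{31654}{-285266} = \left(-376180\right) \frac{1}{131001} + 31654 \left(- \frac{1}{285266}\right) = - \frac{376180}{131001} - \frac{833}{7507} = - \frac{2933107093}{983424507}$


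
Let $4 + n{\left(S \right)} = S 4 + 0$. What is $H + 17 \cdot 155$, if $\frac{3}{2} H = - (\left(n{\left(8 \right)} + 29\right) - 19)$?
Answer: $\frac{7829}{3} \approx 2609.7$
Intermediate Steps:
$n{\left(S \right)} = -4 + 4 S$ ($n{\left(S \right)} = -4 + \left(S 4 + 0\right) = -4 + \left(4 S + 0\right) = -4 + 4 S$)
$H = - \frac{76}{3}$ ($H = \frac{2 \left(- (\left(\left(-4 + 4 \cdot 8\right) + 29\right) - 19)\right)}{3} = \frac{2 \left(- (\left(\left(-4 + 32\right) + 29\right) - 19)\right)}{3} = \frac{2 \left(- (\left(28 + 29\right) - 19)\right)}{3} = \frac{2 \left(- (57 - 19)\right)}{3} = \frac{2 \left(\left(-1\right) 38\right)}{3} = \frac{2}{3} \left(-38\right) = - \frac{76}{3} \approx -25.333$)
$H + 17 \cdot 155 = - \frac{76}{3} + 17 \cdot 155 = - \frac{76}{3} + 2635 = \frac{7829}{3}$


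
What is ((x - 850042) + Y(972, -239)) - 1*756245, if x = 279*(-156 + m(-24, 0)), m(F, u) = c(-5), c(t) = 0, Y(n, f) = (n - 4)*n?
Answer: -708915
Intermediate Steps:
Y(n, f) = n*(-4 + n) (Y(n, f) = (-4 + n)*n = n*(-4 + n))
m(F, u) = 0
x = -43524 (x = 279*(-156 + 0) = 279*(-156) = -43524)
((x - 850042) + Y(972, -239)) - 1*756245 = ((-43524 - 850042) + 972*(-4 + 972)) - 1*756245 = (-893566 + 972*968) - 756245 = (-893566 + 940896) - 756245 = 47330 - 756245 = -708915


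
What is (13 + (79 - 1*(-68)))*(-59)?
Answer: -9440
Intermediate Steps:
(13 + (79 - 1*(-68)))*(-59) = (13 + (79 + 68))*(-59) = (13 + 147)*(-59) = 160*(-59) = -9440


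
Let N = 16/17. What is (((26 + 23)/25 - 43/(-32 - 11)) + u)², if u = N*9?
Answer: 23600164/180625 ≈ 130.66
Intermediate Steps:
N = 16/17 (N = 16*(1/17) = 16/17 ≈ 0.94118)
u = 144/17 (u = (16/17)*9 = 144/17 ≈ 8.4706)
(((26 + 23)/25 - 43/(-32 - 11)) + u)² = (((26 + 23)/25 - 43/(-32 - 11)) + 144/17)² = ((49*(1/25) - 43/(-43)) + 144/17)² = ((49/25 - 43*(-1/43)) + 144/17)² = ((49/25 + 1) + 144/17)² = (74/25 + 144/17)² = (4858/425)² = 23600164/180625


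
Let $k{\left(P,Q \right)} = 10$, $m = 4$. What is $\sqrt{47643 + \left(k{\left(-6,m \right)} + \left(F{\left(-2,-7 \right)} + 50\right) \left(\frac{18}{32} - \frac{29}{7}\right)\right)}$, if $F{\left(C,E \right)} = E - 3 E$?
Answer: $\frac{\sqrt{2323769}}{7} \approx 217.77$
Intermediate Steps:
$F{\left(C,E \right)} = - 2 E$
$\sqrt{47643 + \left(k{\left(-6,m \right)} + \left(F{\left(-2,-7 \right)} + 50\right) \left(\frac{18}{32} - \frac{29}{7}\right)\right)} = \sqrt{47643 + \left(10 + \left(\left(-2\right) \left(-7\right) + 50\right) \left(\frac{18}{32} - \frac{29}{7}\right)\right)} = \sqrt{47643 + \left(10 + \left(14 + 50\right) \left(18 \cdot \frac{1}{32} - \frac{29}{7}\right)\right)} = \sqrt{47643 + \left(10 + 64 \left(\frac{9}{16} - \frac{29}{7}\right)\right)} = \sqrt{47643 + \left(10 + 64 \left(- \frac{401}{112}\right)\right)} = \sqrt{47643 + \left(10 - \frac{1604}{7}\right)} = \sqrt{47643 - \frac{1534}{7}} = \sqrt{\frac{331967}{7}} = \frac{\sqrt{2323769}}{7}$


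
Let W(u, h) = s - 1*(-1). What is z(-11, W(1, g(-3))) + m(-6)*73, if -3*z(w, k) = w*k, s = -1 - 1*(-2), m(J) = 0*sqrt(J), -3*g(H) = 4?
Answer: 22/3 ≈ 7.3333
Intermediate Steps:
g(H) = -4/3 (g(H) = -1/3*4 = -4/3)
m(J) = 0
s = 1 (s = -1 + 2 = 1)
W(u, h) = 2 (W(u, h) = 1 - 1*(-1) = 1 + 1 = 2)
z(w, k) = -k*w/3 (z(w, k) = -w*k/3 = -k*w/3)
z(-11, W(1, g(-3))) + m(-6)*73 = -1/3*2*(-11) + 0*73 = 22/3 + 0 = 22/3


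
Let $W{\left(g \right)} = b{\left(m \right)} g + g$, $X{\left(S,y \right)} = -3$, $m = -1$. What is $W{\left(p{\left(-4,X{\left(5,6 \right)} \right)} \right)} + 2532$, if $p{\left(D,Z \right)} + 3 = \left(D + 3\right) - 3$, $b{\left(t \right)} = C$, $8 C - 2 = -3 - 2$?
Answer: $\frac{20221}{8} \approx 2527.6$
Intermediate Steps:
$C = - \frac{3}{8}$ ($C = \frac{1}{4} + \frac{-3 - 2}{8} = \frac{1}{4} + \frac{1}{8} \left(-5\right) = \frac{1}{4} - \frac{5}{8} = - \frac{3}{8} \approx -0.375$)
$b{\left(t \right)} = - \frac{3}{8}$
$p{\left(D,Z \right)} = -3 + D$ ($p{\left(D,Z \right)} = -3 + \left(\left(D + 3\right) - 3\right) = -3 + \left(\left(3 + D\right) - 3\right) = -3 + D$)
$W{\left(g \right)} = \frac{5 g}{8}$ ($W{\left(g \right)} = - \frac{3 g}{8} + g = \frac{5 g}{8}$)
$W{\left(p{\left(-4,X{\left(5,6 \right)} \right)} \right)} + 2532 = \frac{5 \left(-3 - 4\right)}{8} + 2532 = \frac{5}{8} \left(-7\right) + 2532 = - \frac{35}{8} + 2532 = \frac{20221}{8}$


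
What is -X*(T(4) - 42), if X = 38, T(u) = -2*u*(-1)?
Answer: 1292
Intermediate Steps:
T(u) = 2*u
-X*(T(4) - 42) = -38*(2*4 - 42) = -38*(8 - 42) = -38*(-34) = -1*(-1292) = 1292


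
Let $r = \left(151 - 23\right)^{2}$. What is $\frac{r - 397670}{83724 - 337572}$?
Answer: $\frac{190643}{126924} \approx 1.502$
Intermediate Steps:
$r = 16384$ ($r = 128^{2} = 16384$)
$\frac{r - 397670}{83724 - 337572} = \frac{16384 - 397670}{83724 - 337572} = - \frac{381286}{-253848} = \left(-381286\right) \left(- \frac{1}{253848}\right) = \frac{190643}{126924}$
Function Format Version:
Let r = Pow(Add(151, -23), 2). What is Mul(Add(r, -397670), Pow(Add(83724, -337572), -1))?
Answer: Rational(190643, 126924) ≈ 1.5020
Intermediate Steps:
r = 16384 (r = Pow(128, 2) = 16384)
Mul(Add(r, -397670), Pow(Add(83724, -337572), -1)) = Mul(Add(16384, -397670), Pow(Add(83724, -337572), -1)) = Mul(-381286, Pow(-253848, -1)) = Mul(-381286, Rational(-1, 253848)) = Rational(190643, 126924)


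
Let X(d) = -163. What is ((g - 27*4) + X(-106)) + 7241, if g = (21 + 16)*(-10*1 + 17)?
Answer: 7229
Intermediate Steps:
g = 259 (g = 37*(-10 + 17) = 37*7 = 259)
((g - 27*4) + X(-106)) + 7241 = ((259 - 27*4) - 163) + 7241 = ((259 - 108) - 163) + 7241 = (151 - 163) + 7241 = -12 + 7241 = 7229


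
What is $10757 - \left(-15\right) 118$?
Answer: $12527$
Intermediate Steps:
$10757 - \left(-15\right) 118 = 10757 - -1770 = 10757 + 1770 = 12527$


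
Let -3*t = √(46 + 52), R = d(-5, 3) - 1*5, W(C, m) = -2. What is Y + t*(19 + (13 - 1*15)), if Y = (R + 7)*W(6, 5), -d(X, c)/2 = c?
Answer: 8 - 119*√2/3 ≈ -48.097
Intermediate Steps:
d(X, c) = -2*c
R = -11 (R = -2*3 - 1*5 = -6 - 5 = -11)
t = -7*√2/3 (t = -√(46 + 52)/3 = -7*√2/3 ≈ -3.2998)
Y = 8 (Y = (-11 + 7)*(-2) = -4*(-2) = 8)
Y + t*(19 + (13 - 1*15)) = 8 + (-7*√2/3)*(19 + (13 - 1*15)) = 8 + (-7*√2/3)*(19 + (13 - 15)) = 8 + (-7*√2/3)*(19 - 2) = 8 - 7*√2/3*17 = 8 - 119*√2/3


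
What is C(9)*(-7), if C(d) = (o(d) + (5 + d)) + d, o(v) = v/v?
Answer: -168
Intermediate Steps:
o(v) = 1
C(d) = 6 + 2*d (C(d) = (1 + (5 + d)) + d = (6 + d) + d = 6 + 2*d)
C(9)*(-7) = (6 + 2*9)*(-7) = (6 + 18)*(-7) = 24*(-7) = -168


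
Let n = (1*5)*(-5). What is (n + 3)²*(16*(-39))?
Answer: -302016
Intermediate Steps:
n = -25 (n = 5*(-5) = -25)
(n + 3)²*(16*(-39)) = (-25 + 3)²*(16*(-39)) = (-22)²*(-624) = 484*(-624) = -302016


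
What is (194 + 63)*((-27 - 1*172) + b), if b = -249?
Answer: -115136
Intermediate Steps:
(194 + 63)*((-27 - 1*172) + b) = (194 + 63)*((-27 - 1*172) - 249) = 257*((-27 - 172) - 249) = 257*(-199 - 249) = 257*(-448) = -115136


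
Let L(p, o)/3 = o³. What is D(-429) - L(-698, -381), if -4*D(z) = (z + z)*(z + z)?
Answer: 165734982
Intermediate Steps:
D(z) = -z² (D(z) = -(z + z)*(z + z)/4 = -2*z*2*z/4 = -z²)
L(p, o) = 3*o³
D(-429) - L(-698, -381) = -1*(-429)² - 3*(-381)³ = -1*184041 - 3*(-55306341) = -184041 - 1*(-165919023) = -184041 + 165919023 = 165734982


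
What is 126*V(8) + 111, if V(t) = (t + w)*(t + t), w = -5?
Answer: 6159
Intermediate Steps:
V(t) = 2*t*(-5 + t) (V(t) = (t - 5)*(t + t) = (-5 + t)*(2*t) = 2*t*(-5 + t))
126*V(8) + 111 = 126*(2*8*(-5 + 8)) + 111 = 126*(2*8*3) + 111 = 126*48 + 111 = 6048 + 111 = 6159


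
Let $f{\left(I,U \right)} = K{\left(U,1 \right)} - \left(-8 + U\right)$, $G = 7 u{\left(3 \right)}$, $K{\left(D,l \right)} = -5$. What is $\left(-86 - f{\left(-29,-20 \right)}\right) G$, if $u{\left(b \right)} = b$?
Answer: $-2289$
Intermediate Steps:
$G = 21$ ($G = 7 \cdot 3 = 21$)
$f{\left(I,U \right)} = 3 - U$ ($f{\left(I,U \right)} = -5 - \left(-8 + U\right) = 3 - U$)
$\left(-86 - f{\left(-29,-20 \right)}\right) G = \left(-86 - \left(3 - -20\right)\right) 21 = \left(-86 - \left(3 + 20\right)\right) 21 = \left(-86 - 23\right) 21 = \left(-109\right) 21 = -2289$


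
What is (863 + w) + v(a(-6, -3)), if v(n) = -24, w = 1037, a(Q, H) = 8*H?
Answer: 1876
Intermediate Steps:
(863 + w) + v(a(-6, -3)) = (863 + 1037) - 24 = 1900 - 24 = 1876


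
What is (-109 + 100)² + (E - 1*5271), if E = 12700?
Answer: 7510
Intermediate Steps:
(-109 + 100)² + (E - 1*5271) = (-109 + 100)² + (12700 - 1*5271) = (-9)² + (12700 - 5271) = 81 + 7429 = 7510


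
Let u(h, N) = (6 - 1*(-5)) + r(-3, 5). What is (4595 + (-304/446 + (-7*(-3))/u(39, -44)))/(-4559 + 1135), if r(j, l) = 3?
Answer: -2049735/1527104 ≈ -1.3422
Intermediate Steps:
u(h, N) = 14 (u(h, N) = (6 - 1*(-5)) + 3 = (6 + 5) + 3 = 11 + 3 = 14)
(4595 + (-304/446 + (-7*(-3))/u(39, -44)))/(-4559 + 1135) = (4595 + (-304/446 - 7*(-3)/14))/(-4559 + 1135) = (4595 + (-304*1/446 + 21*(1/14)))/(-3424) = (4595 + (-152/223 + 3/2))*(-1/3424) = (4595 + 365/446)*(-1/3424) = (2049735/446)*(-1/3424) = -2049735/1527104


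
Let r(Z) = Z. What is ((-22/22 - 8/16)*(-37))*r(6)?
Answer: 333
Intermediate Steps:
((-22/22 - 8/16)*(-37))*r(6) = ((-22/22 - 8/16)*(-37))*6 = ((-22*1/22 - 8*1/16)*(-37))*6 = ((-1 - ½)*(-37))*6 = -3/2*(-37)*6 = (111/2)*6 = 333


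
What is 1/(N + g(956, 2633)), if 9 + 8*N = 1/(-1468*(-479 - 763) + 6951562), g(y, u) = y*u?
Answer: 70198544/176700045659151 ≈ 3.9728e-7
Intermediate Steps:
g(y, u) = u*y
N = -78973361/70198544 (N = -9/8 + 1/(8*(-1468*(-479 - 763) + 6951562)) = -9/8 + 1/(8*(-1468*(-1242) + 6951562)) = -9/8 + 1/(8*(1823256 + 6951562)) = -9/8 + (⅛)/8774818 = -9/8 + (⅛)*(1/8774818) = -9/8 + 1/70198544 = -78973361/70198544 ≈ -1.1250)
1/(N + g(956, 2633)) = 1/(-78973361/70198544 + 2633*956) = 1/(-78973361/70198544 + 2517148) = 1/(176700045659151/70198544) = 70198544/176700045659151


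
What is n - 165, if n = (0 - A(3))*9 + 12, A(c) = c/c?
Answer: -162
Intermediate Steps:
A(c) = 1
n = 3 (n = (0 - 1*1)*9 + 12 = (0 - 1)*9 + 12 = -1*9 + 12 = -9 + 12 = 3)
n - 165 = 3 - 165 = -162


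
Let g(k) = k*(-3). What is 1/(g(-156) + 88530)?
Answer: 1/88998 ≈ 1.1236e-5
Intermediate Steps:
g(k) = -3*k
1/(g(-156) + 88530) = 1/(-3*(-156) + 88530) = 1/(468 + 88530) = 1/88998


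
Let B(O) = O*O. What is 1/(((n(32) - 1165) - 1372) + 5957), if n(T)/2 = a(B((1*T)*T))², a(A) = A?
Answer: 1/2199023258972 ≈ 4.5475e-13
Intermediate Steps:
B(O) = O²
n(T) = 2*T⁸ (n(T) = 2*(((1*T)*T)²)² = 2*((T*T)²)² = 2*((T²)²)² = 2*(T⁴)² = 2*T⁸)
1/(((n(32) - 1165) - 1372) + 5957) = 1/(((2*32⁸ - 1165) - 1372) + 5957) = 1/(((2*1099511627776 - 1165) - 1372) + 5957) = 1/(((2199023255552 - 1165) - 1372) + 5957) = 1/((2199023254387 - 1372) + 5957) = 1/(2199023253015 + 5957) = 1/2199023258972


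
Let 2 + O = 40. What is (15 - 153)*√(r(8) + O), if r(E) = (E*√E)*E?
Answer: -138*√(38 + 128*√2) ≈ -2042.3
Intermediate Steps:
O = 38 (O = -2 + 40 = 38)
r(E) = E^(5/2) (r(E) = E^(3/2)*E = E^(5/2))
(15 - 153)*√(r(8) + O) = (15 - 153)*√(8^(5/2) + 38) = -138*√(128*√2 + 38) = -138*√(38 + 128*√2)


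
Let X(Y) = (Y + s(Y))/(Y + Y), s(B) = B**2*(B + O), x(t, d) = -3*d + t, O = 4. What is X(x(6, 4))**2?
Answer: 169/4 ≈ 42.250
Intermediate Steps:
x(t, d) = t - 3*d
s(B) = B**2*(4 + B) (s(B) = B**2*(B + 4) = B**2*(4 + B))
X(Y) = (Y + Y**2*(4 + Y))/(2*Y) (X(Y) = (Y + Y**2*(4 + Y))/(Y + Y) = (Y + Y**2*(4 + Y))/((2*Y)) = (Y + Y**2*(4 + Y))*(1/(2*Y)) = (Y + Y**2*(4 + Y))/(2*Y))
X(x(6, 4))**2 = (1/2 + (6 - 3*4)*(4 + (6 - 3*4))/2)**2 = (1/2 + (6 - 12)*(4 + (6 - 12))/2)**2 = (1/2 + (1/2)*(-6)*(4 - 6))**2 = (1/2 + (1/2)*(-6)*(-2))**2 = (1/2 + 6)**2 = (13/2)**2 = 169/4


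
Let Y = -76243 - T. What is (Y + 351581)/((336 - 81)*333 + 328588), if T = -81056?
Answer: 356394/413503 ≈ 0.86189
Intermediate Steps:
Y = 4813 (Y = -76243 - 1*(-81056) = -76243 + 81056 = 4813)
(Y + 351581)/((336 - 81)*333 + 328588) = (4813 + 351581)/((336 - 81)*333 + 328588) = 356394/(255*333 + 328588) = 356394/(84915 + 328588) = 356394/413503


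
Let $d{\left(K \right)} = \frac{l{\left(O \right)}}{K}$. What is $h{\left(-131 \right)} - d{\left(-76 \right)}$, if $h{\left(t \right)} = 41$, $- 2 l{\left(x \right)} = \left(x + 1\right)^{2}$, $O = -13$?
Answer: $\frac{761}{19} \approx 40.053$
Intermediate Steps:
$l{\left(x \right)} = - \frac{\left(1 + x\right)^{2}}{2}$ ($l{\left(x \right)} = - \frac{\left(x + 1\right)^{2}}{2} = - \frac{\left(1 + x\right)^{2}}{2}$)
$d{\left(K \right)} = - \frac{72}{K}$ ($d{\left(K \right)} = \frac{\left(- \frac{1}{2}\right) \left(1 - 13\right)^{2}}{K} = \frac{\left(- \frac{1}{2}\right) \left(-12\right)^{2}}{K} = \frac{\left(- \frac{1}{2}\right) 144}{K} = - \frac{72}{K}$)
$h{\left(-131 \right)} - d{\left(-76 \right)} = 41 - - \frac{72}{-76} = 41 - \left(-72\right) \left(- \frac{1}{76}\right) = 41 - \frac{18}{19} = \frac{761}{19}$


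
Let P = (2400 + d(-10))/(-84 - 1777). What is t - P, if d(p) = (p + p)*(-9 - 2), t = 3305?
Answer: 6153225/1861 ≈ 3306.4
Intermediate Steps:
d(p) = -22*p (d(p) = (2*p)*(-11) = -22*p)
P = -2620/1861 (P = (2400 - 22*(-10))/(-84 - 1777) = (2400 + 220)/(-1861) = 2620*(-1/1861) = -2620/1861 ≈ -1.4078)
t - P = 3305 - 1*(-2620/1861) = 3305 + 2620/1861 = 6153225/1861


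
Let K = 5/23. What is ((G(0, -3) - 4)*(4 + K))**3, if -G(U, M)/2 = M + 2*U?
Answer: 7301384/12167 ≈ 600.10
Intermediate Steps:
K = 5/23 (K = 5*(1/23) = 5/23 ≈ 0.21739)
G(U, M) = -4*U - 2*M (G(U, M) = -2*(M + 2*U) = -4*U - 2*M)
((G(0, -3) - 4)*(4 + K))**3 = (((-4*0 - 2*(-3)) - 4)*(4 + 5/23))**3 = (((0 + 6) - 4)*(97/23))**3 = ((6 - 4)*(97/23))**3 = (2*(97/23))**3 = (194/23)**3 = 7301384/12167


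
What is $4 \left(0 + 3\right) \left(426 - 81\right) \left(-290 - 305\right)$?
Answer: $-2463300$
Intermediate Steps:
$4 \left(0 + 3\right) \left(426 - 81\right) \left(-290 - 305\right) = 4 \cdot 3 \cdot 345 \left(-595\right) = 12 \left(-205275\right) = -2463300$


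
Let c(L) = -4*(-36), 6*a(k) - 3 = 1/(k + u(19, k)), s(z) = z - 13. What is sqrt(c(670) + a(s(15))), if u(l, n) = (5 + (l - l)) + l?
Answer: sqrt(879177)/78 ≈ 12.021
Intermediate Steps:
u(l, n) = 5 + l (u(l, n) = (5 + 0) + l = 5 + l)
s(z) = -13 + z
a(k) = 1/2 + 1/(6*(24 + k)) (a(k) = 1/2 + 1/(6*(k + (5 + 19))) = 1/2 + 1/(6*(k + 24)) = 1/2 + 1/(6*(24 + k)))
c(L) = 144
sqrt(c(670) + a(s(15))) = sqrt(144 + (73 + 3*(-13 + 15))/(6*(24 + (-13 + 15)))) = sqrt(144 + (73 + 3*2)/(6*(24 + 2))) = sqrt(144 + (1/6)*(73 + 6)/26) = sqrt(144 + (1/6)*(1/26)*79) = sqrt(144 + 79/156) = sqrt(22543/156) = sqrt(879177)/78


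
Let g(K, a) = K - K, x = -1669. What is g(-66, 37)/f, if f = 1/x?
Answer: 0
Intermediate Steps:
f = -1/1669 (f = 1/(-1669) = -1/1669 ≈ -0.00059916)
g(K, a) = 0
g(-66, 37)/f = 0/(-1/1669) = 0*(-1669) = 0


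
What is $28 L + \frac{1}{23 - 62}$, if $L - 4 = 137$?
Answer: $\frac{153971}{39} \approx 3948.0$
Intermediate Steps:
$L = 141$ ($L = 4 + 137 = 141$)
$28 L + \frac{1}{23 - 62} = 28 \cdot 141 + \frac{1}{23 - 62} = 3948 + \frac{1}{-39} = 3948 - \frac{1}{39} = \frac{153971}{39}$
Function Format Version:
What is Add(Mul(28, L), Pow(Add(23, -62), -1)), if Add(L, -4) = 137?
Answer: Rational(153971, 39) ≈ 3948.0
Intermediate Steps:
L = 141 (L = Add(4, 137) = 141)
Add(Mul(28, L), Pow(Add(23, -62), -1)) = Add(Mul(28, 141), Pow(Add(23, -62), -1)) = Add(3948, Pow(-39, -1)) = Add(3948, Rational(-1, 39)) = Rational(153971, 39)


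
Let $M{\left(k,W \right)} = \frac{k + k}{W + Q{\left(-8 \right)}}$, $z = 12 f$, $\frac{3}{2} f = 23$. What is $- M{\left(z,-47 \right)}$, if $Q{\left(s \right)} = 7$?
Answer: $\frac{46}{5} \approx 9.2$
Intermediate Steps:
$f = \frac{46}{3}$ ($f = \frac{2}{3} \cdot 23 = \frac{46}{3} \approx 15.333$)
$z = 184$ ($z = 12 \cdot \frac{46}{3} = 184$)
$M{\left(k,W \right)} = \frac{2 k}{7 + W}$ ($M{\left(k,W \right)} = \frac{k + k}{W + 7} = \frac{2 k}{7 + W}$)
$- M{\left(z,-47 \right)} = - \frac{2 \cdot 184}{7 - 47} = - \frac{2 \cdot 184}{-40} = - \frac{2 \cdot 184 \left(-1\right)}{40} = \left(-1\right) \left(- \frac{46}{5}\right) = \frac{46}{5}$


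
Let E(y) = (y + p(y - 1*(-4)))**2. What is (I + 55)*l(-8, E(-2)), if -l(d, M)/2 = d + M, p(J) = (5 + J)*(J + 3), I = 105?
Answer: -345920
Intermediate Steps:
p(J) = (3 + J)*(5 + J) (p(J) = (5 + J)*(3 + J) = (3 + J)*(5 + J))
E(y) = (47 + (4 + y)**2 + 9*y)**2 (E(y) = (y + (15 + (y - 1*(-4))**2 + 8*(y - 1*(-4))))**2 = (y + (15 + (y + 4)**2 + 8*(y + 4)))**2 = (y + (15 + (4 + y)**2 + 8*(4 + y)))**2 = (y + (15 + (4 + y)**2 + (32 + 8*y)))**2 = (y + (47 + (4 + y)**2 + 8*y))**2 = (47 + (4 + y)**2 + 9*y)**2)
l(d, M) = -2*M - 2*d (l(d, M) = -2*(d + M) = -2*(M + d) = -2*M - 2*d)
(I + 55)*l(-8, E(-2)) = (105 + 55)*(-2*(47 + (4 - 2)**2 + 9*(-2))**2 - 2*(-8)) = 160*(-2*(47 + 2**2 - 18)**2 + 16) = 160*(-2*(47 + 4 - 18)**2 + 16) = 160*(-2*33**2 + 16) = 160*(-2*1089 + 16) = 160*(-2178 + 16) = 160*(-2162) = -345920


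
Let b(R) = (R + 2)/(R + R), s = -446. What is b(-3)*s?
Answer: -223/3 ≈ -74.333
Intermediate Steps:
b(R) = (2 + R)/(2*R) (b(R) = (2 + R)/((2*R)) = (2 + R)*(1/(2*R)) = (2 + R)/(2*R))
b(-3)*s = ((½)*(2 - 3)/(-3))*(-446) = ((½)*(-⅓)*(-1))*(-446) = (⅙)*(-446) = -223/3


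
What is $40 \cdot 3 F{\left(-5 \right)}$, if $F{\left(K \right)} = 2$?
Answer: $240$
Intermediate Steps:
$40 \cdot 3 F{\left(-5 \right)} = 40 \cdot 3 \cdot 2 = 120 \cdot 2 = 240$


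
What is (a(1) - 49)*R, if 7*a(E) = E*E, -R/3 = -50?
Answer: -51300/7 ≈ -7328.6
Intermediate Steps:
R = 150 (R = -3*(-50) = 150)
a(E) = E**2/7 (a(E) = (E*E)/7 = E**2/7)
(a(1) - 49)*R = ((1/7)*1**2 - 49)*150 = ((1/7)*1 - 49)*150 = (1/7 - 49)*150 = -342/7*150 = -51300/7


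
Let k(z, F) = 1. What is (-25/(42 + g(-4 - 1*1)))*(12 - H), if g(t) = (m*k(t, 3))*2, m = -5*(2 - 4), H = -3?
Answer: -375/62 ≈ -6.0484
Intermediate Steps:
m = 10 (m = -5*(-2) = 10)
g(t) = 20 (g(t) = (10*1)*2 = 10*2 = 20)
(-25/(42 + g(-4 - 1*1)))*(12 - H) = (-25/(42 + 20))*(12 - 1*(-3)) = (-25/62)*(12 + 3) = -25*1/62*15 = -25/62*15 = -375/62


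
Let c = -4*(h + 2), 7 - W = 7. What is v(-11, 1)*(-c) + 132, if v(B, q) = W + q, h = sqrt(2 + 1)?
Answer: 140 + 4*sqrt(3) ≈ 146.93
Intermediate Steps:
h = sqrt(3) ≈ 1.7320
W = 0 (W = 7 - 1*7 = 7 - 7 = 0)
c = -8 - 4*sqrt(3) (c = -4*(sqrt(3) + 2) = -4*(2 + sqrt(3)) = -8 - 4*sqrt(3) ≈ -14.928)
v(B, q) = q (v(B, q) = 0 + q = q)
v(-11, 1)*(-c) + 132 = 1*(-(-8 - 4*sqrt(3))) + 132 = 1*(8 + 4*sqrt(3)) + 132 = (8 + 4*sqrt(3)) + 132 = 140 + 4*sqrt(3)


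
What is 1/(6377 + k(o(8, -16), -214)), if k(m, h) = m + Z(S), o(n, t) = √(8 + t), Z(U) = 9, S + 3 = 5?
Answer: 3193/20390502 - I*√2/20390502 ≈ 0.00015659 - 6.9356e-8*I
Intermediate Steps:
S = 2 (S = -3 + 5 = 2)
k(m, h) = 9 + m (k(m, h) = m + 9 = 9 + m)
1/(6377 + k(o(8, -16), -214)) = 1/(6377 + (9 + √(8 - 16))) = 1/(6377 + (9 + √(-8))) = 1/(6377 + (9 + 2*I*√2)) = 1/(6386 + 2*I*√2)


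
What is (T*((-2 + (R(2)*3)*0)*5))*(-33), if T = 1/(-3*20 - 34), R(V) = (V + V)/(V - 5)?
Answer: -165/47 ≈ -3.5106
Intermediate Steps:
R(V) = 2*V/(-5 + V) (R(V) = (2*V)/(-5 + V) = 2*V/(-5 + V))
T = -1/94 (T = 1/(-60 - 34) = 1/(-94) = -1/94 ≈ -0.010638)
(T*((-2 + (R(2)*3)*0)*5))*(-33) = -(-2 + ((2*2/(-5 + 2))*3)*0)*5/94*(-33) = -(-2 + ((2*2/(-3))*3)*0)*5/94*(-33) = -(-2 + ((2*2*(-1/3))*3)*0)*5/94*(-33) = -(-2 - 4/3*3*0)*5/94*(-33) = -(-2 - 4*0)*5/94*(-33) = -(-2 + 0)*5/94*(-33) = -(-1)*5/47*(-33) = -1/94*(-10)*(-33) = (5/47)*(-33) = -165/47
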